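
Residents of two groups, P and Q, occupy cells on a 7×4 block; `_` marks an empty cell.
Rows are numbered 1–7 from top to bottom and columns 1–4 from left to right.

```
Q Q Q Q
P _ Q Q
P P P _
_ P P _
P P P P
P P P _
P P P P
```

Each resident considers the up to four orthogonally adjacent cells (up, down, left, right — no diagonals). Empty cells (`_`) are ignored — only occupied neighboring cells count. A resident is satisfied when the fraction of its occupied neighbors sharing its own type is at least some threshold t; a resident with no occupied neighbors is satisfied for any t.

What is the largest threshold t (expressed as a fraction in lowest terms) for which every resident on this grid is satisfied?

Row 1: (1,1)Q 1/2 · (1,2)Q 2/2 · (1,3)Q 3/3 · (1,4)Q 2/2
Row 2: (2,1)P 1/2 · (2,3)Q 2/3 · (2,4)Q 2/2
Row 3: (3,1)P 2/2 · (3,2)P 3/3 · (3,3)P 2/3
Row 4: (4,2)P 3/3 · (4,3)P 3/3
Row 5: (5,1)P 2/2 · (5,2)P 4/4 · (5,3)P 4/4 · (5,4)P 1/1
Row 6: (6,1)P 3/3 · (6,2)P 4/4 · (6,3)P 3/3
Row 7: (7,1)P 2/2 · (7,2)P 3/3 · (7,3)P 3/3 · (7,4)P 1/1
The smallest same-type fraction is 1/2 at (1,1), which reduces to 1/2. Any threshold above that leaves this resident unsatisfied.

1/2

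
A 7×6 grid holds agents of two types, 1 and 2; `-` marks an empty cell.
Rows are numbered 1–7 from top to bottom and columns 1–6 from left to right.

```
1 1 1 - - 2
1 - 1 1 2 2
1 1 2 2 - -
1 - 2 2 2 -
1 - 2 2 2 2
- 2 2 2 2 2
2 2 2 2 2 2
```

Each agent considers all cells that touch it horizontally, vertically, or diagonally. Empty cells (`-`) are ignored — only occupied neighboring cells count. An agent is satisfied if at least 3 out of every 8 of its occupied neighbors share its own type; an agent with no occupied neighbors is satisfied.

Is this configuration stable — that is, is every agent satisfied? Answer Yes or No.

Row 1: (1,1)1 2/2 ✓ · (1,2)1 4/4 ✓ · (1,3)1 3/3 ✓ · (1,6)2 2/2 ✓
Row 2: (2,1)1 4/4 ✓ · (2,3)1 4/6 ✓ · (2,4)1 2/5 ✓ · (2,5)2 3/4 ✓ · (2,6)2 2/2 ✓
Row 3: (3,1)1 3/3 ✓ · (3,2)1 4/6 ✓ · (3,3)2 3/6 ✓ · (3,4)2 5/7 ✓
Row 4: (4,1)1 3/3 ✓ · (4,3)2 5/6 ✓ · (4,4)2 7/7 ✓ · (4,5)2 5/5 ✓
Row 5: (5,1)1 1/2 ✓ · (5,3)2 6/6 ✓ · (5,4)2 8/8 ✓ · (5,5)2 7/7 ✓ · (5,6)2 4/4 ✓
Row 6: (6,2)2 5/6 ✓ · (6,3)2 7/7 ✓ · (6,4)2 8/8 ✓ · (6,5)2 8/8 ✓ · (6,6)2 5/5 ✓
Row 7: (7,1)2 2/2 ✓ · (7,2)2 4/4 ✓ · (7,3)2 5/5 ✓ · (7,4)2 5/5 ✓ · (7,5)2 5/5 ✓ · (7,6)2 3/3 ✓
All meet the threshold, so the configuration is stable.

Yes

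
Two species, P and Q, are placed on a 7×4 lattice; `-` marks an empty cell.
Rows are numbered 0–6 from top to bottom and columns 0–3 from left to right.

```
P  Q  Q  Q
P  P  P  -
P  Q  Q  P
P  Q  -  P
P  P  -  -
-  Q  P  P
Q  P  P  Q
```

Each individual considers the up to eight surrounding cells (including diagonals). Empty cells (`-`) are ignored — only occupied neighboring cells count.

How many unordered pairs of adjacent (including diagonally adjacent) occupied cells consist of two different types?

29

Scan each occupied cell's neighbors to the right and below (and the two forward diagonals) so each pair is counted once.
From row 0: 7 unlike of 11 pairs (running 7/11).
From row 1: 5 unlike of 10 pairs (running 12/21).
From row 2: 5 unlike of 10 pairs (running 17/31).
From row 3: 3 unlike of 5 pairs (running 20/36).
From row 4: 2 unlike of 4 pairs (running 22/40).
From row 5: 5 unlike of 10 pairs (running 27/50).
From row 6: 2 unlike of 3 pairs (running 29/53).
Total adjacent occupied pairs: 53; unlike-type pairs: 29.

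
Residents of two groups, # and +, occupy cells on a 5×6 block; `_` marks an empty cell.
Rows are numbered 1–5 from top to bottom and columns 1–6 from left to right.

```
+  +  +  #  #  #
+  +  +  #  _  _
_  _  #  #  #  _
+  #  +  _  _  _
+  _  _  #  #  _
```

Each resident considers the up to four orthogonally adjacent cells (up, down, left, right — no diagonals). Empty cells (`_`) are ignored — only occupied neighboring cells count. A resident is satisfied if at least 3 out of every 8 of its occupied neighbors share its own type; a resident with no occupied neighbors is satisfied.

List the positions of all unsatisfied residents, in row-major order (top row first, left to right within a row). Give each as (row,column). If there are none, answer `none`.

(3,3), (4,2), (4,3)

(1,1)+ 2/2 ok
(1,2)+ 3/3 ok
(1,3)+ 2/3 ok
(1,4)# 2/3 ok
(1,5)# 2/2 ok
(1,6)# 1/1 ok
(2,1)+ 2/2 ok
(2,2)+ 3/3 ok
(2,3)+ 2/4 ok
(2,4)# 2/3 ok
(3,3)# 1/3 unhappy
(3,4)# 3/3 ok
(3,5)# 1/1 ok
(4,1)+ 1/2 ok
(4,2)# 0/2 unhappy
(4,3)+ 0/2 unhappy
(5,1)+ 1/1 ok
(5,4)# 1/1 ok
(5,5)# 1/1 ok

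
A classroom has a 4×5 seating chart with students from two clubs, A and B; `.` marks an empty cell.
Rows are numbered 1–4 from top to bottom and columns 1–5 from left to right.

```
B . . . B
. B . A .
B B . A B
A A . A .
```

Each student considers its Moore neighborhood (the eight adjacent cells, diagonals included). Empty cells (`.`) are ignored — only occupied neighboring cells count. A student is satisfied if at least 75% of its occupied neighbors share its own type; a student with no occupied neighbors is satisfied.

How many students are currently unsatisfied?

9

Row 1: (1,1)B 1/1 ok · (1,5)B 0/1 unhappy
Row 2: (2,2)B 3/3 ok · (2,4)A 1/3 unhappy
Row 3: (3,1)B 2/4 unhappy · (3,2)B 2/4 unhappy · (3,4)A 2/3 unhappy · (3,5)B 0/3 unhappy
Row 4: (4,1)A 1/3 unhappy · (4,2)A 1/3 unhappy · (4,4)A 1/2 unhappy
Unsatisfied: (1,5), (2,4), (3,1), (3,2), (3,4), (3,5), (4,1), (4,2), (4,4) — 9 in total.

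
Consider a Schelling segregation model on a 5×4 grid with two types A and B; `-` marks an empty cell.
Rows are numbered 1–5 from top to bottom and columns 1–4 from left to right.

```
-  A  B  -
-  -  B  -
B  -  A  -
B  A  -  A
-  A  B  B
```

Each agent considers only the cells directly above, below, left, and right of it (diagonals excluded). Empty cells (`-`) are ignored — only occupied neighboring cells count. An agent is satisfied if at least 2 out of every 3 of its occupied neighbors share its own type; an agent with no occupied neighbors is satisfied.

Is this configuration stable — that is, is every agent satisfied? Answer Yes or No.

(1,2)A 0/1 ✗
(1,3)B 1/2 ✗
(2,3)B 1/2 ✗
(3,1)B 1/1 ✓
(3,3)A 0/1 ✗
(4,1)B 1/2 ✗
(4,2)A 1/2 ✗
(4,4)A 0/1 ✗
(5,2)A 1/2 ✗
(5,3)B 1/2 ✗
(5,4)B 1/2 ✗
For instance (1,2) has only 0/1 same-type neighbors, below 2/3.

No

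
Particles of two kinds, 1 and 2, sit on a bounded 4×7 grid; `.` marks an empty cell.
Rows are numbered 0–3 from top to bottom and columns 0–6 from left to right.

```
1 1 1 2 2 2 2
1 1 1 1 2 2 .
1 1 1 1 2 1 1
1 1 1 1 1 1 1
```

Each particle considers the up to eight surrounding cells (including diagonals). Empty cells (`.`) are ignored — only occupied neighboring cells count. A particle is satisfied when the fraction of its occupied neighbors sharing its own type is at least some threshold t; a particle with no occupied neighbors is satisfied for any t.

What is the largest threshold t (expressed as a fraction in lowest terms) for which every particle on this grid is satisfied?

(0,0)1 3/3
(0,1)1 5/5
(0,2)1 4/5
(0,3)2 2/5
(0,4)2 4/5
(0,5)2 4/4
(0,6)2 2/2
(1,0)1 5/5
(1,1)1 8/8
(1,2)1 7/8
(1,3)1 4/8
(1,4)2 5/8
(1,5)2 5/7
(2,0)1 5/5
(2,1)1 8/8
(2,2)1 8/8
(2,3)1 6/8
(2,4)2 2/8
(2,5)1 4/7
(2,6)1 3/4
(3,0)1 3/3
(3,1)1 5/5
(3,2)1 5/5
(3,3)1 4/5
(3,4)1 4/5
(3,5)1 4/5
(3,6)1 3/3
The smallest same-type fraction is 2/8 at (2,4), which reduces to 1/4. Any threshold above that leaves this particle unsatisfied.

1/4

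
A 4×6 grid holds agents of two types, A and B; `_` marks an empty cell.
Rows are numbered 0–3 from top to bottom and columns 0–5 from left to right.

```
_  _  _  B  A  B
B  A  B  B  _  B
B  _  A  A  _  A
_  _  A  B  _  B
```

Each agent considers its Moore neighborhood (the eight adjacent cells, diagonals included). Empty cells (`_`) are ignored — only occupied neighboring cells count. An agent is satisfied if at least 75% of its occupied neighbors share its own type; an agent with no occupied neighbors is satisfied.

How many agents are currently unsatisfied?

Row 0: (0,3)B 2/3 ✗ · (0,4)A 0/4 ✗ · (0,5)B 1/2 ✗
Row 1: (1,0)B 1/2 ✗ · (1,1)A 1/4 ✗ · (1,2)B 2/5 ✗ · (1,3)B 2/5 ✗ · (1,5)B 1/3 ✗
Row 2: (2,0)B 1/2 ✗ · (2,2)A 3/6 ✗ · (2,3)A 2/5 ✗ · (2,5)A 0/2 ✗
Row 3: (3,2)A 2/3 ✗ · (3,3)B 0/3 ✗ · (3,5)B 0/1 ✗
Unsatisfied: (0,3), (0,4), (0,5), (1,0), (1,1), (1,2), (1,3), (1,5), (2,0), (2,2), (2,3), (2,5), (3,2), (3,3), (3,5) — 15 in total.

15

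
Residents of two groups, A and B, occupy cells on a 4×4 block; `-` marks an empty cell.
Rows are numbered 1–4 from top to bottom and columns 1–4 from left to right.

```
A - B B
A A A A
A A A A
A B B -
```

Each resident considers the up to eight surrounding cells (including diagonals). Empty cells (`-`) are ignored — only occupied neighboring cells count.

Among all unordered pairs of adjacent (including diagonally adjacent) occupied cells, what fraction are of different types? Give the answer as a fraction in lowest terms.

Scan each occupied cell's neighbors to the right and below (and the two forward diagonals) so each pair is counted once.
Row 1: A(1,1)–A(2,1)= A(1,1)–A(2,2)= B(1,3)–B(1,4)= B(1,3)–A(2,3)≠ B(1,3)–A(2,4)≠ B(1,3)–A(2,2)≠ B(1,4)–A(2,4)≠ B(1,4)–A(2,3)≠  → 5/8 unlike.
Row 2: A(2,1)–A(2,2)= A(2,1)–A(3,1)= A(2,1)–A(3,2)= A(2,2)–A(2,3)= A(2,2)–A(3,2)= A(2,2)–A(3,3)= A(2,2)–A(3,1)= A(2,3)–A(2,4)= A(2,3)–A(3,3)= A(2,3)–A(3,4)= A(2,3)–A(3,2)= A(2,4)–A(3,4)= A(2,4)–A(3,3)=  → 0/13 unlike.
Row 3: A(3,1)–A(3,2)= A(3,1)–A(4,1)= A(3,1)–B(4,2)≠ A(3,2)–A(3,3)= A(3,2)–B(4,2)≠ A(3,2)–B(4,3)≠ A(3,2)–A(4,1)= A(3,3)–A(3,4)= A(3,3)–B(4,3)≠ A(3,3)–B(4,2)≠ A(3,4)–B(4,3)≠  → 6/11 unlike.
Row 4: A(4,1)–B(4,2)≠ B(4,2)–B(4,3)=  → 1/2 unlike.
Total adjacent occupied pairs: 34; unlike-type pairs: 12.
12/34 reduces to 6/17.

6/17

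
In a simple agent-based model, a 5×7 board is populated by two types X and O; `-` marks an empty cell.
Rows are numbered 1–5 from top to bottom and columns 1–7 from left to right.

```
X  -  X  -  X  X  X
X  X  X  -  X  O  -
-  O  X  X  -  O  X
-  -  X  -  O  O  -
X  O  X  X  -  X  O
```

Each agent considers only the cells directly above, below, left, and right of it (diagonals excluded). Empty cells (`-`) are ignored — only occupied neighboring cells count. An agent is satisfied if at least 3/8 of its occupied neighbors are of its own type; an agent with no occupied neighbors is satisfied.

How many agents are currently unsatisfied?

Row 1: (1,1)X 1/1 ok · (1,3)X 1/1 ok · (1,5)X 2/2 ok · (1,6)X 2/3 ok · (1,7)X 1/1 ok
Row 2: (2,1)X 2/2 ok · (2,2)X 2/3 ok · (2,3)X 3/3 ok · (2,5)X 1/2 ok · (2,6)O 1/3 unhappy
Row 3: (3,2)O 0/2 unhappy · (3,3)X 3/4 ok · (3,4)X 1/1 ok · (3,6)O 2/3 ok · (3,7)X 0/1 unhappy
Row 4: (4,3)X 2/2 ok · (4,5)O 1/1 ok · (4,6)O 2/3 ok
Row 5: (5,1)X 0/1 unhappy · (5,2)O 0/2 unhappy · (5,3)X 2/3 ok · (5,4)X 1/1 ok · (5,6)X 0/2 unhappy · (5,7)O 0/1 unhappy
Unsatisfied: (2,6), (3,2), (3,7), (5,1), (5,2), (5,6), (5,7) — 7 in total.

7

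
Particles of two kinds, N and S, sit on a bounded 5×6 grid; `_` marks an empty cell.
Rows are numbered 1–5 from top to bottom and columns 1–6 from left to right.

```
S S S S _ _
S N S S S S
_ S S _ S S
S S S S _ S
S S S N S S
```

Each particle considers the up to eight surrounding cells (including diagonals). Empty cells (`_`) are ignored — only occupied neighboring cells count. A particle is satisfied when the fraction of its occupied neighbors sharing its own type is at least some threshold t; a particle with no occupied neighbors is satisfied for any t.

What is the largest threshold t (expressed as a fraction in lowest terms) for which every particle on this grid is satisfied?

0/1

(1,1)S 2/3
(1,2)S 4/5
(1,3)S 4/5
(1,4)S 4/4
(2,1)S 3/4
(2,2)N 0/7
(2,3)S 6/7
(2,4)S 6/6
(2,5)S 5/5
(2,6)S 3/3
(3,2)S 6/7
(3,3)S 6/7
(3,5)S 6/6
(3,6)S 4/4
(4,1)S 4/4
(4,2)S 7/7
(4,3)S 6/7
(4,4)S 5/6
(4,6)S 4/4
(5,1)S 3/3
(5,2)S 5/5
(5,3)S 4/5
(5,4)N 0/4
(5,5)S 3/4
(5,6)S 2/2
The smallest same-type fraction is 0/7 at (2,2), which reduces to 0/1. Any threshold above that leaves this particle unsatisfied.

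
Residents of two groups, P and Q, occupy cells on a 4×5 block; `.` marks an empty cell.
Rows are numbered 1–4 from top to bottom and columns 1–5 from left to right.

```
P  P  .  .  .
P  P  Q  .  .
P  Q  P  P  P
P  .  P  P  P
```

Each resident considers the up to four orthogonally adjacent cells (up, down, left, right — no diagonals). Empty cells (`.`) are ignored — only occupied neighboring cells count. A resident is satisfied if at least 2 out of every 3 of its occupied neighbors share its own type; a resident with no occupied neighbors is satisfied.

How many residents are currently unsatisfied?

4

Row 1: (1,1)P 2/2 ✓ · (1,2)P 2/2 ✓
Row 2: (2,1)P 3/3 ✓ · (2,2)P 2/4 ✗ · (2,3)Q 0/2 ✗
Row 3: (3,1)P 2/3 ✓ · (3,2)Q 0/3 ✗ · (3,3)P 2/4 ✗ · (3,4)P 3/3 ✓ · (3,5)P 2/2 ✓
Row 4: (4,1)P 1/1 ✓ · (4,3)P 2/2 ✓ · (4,4)P 3/3 ✓ · (4,5)P 2/2 ✓
Unsatisfied: (2,2), (2,3), (3,2), (3,3) — 4 in total.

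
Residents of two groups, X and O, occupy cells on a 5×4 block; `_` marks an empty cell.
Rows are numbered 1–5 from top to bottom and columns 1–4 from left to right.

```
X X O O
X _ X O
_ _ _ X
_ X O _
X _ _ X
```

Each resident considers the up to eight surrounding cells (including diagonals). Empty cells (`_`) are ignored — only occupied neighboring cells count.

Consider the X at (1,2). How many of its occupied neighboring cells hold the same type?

3

Occupied neighbors of (1,2): (1,1)=X, (1,3)=O, (2,1)=X, (2,3)=X.
Same type (X): 3 of 4.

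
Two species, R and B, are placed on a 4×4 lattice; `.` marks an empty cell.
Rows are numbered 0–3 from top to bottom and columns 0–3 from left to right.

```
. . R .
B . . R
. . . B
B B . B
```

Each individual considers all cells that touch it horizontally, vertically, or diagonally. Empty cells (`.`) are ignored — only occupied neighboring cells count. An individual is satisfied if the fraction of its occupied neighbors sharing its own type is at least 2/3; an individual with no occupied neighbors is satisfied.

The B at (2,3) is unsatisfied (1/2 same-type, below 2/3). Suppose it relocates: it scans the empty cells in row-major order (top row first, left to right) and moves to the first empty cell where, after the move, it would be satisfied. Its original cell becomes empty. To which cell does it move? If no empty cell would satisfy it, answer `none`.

Vacating (2,3). Empty cells in order:
  (0,0): 1/1 same-type → satisfied — stop here.

(0,0)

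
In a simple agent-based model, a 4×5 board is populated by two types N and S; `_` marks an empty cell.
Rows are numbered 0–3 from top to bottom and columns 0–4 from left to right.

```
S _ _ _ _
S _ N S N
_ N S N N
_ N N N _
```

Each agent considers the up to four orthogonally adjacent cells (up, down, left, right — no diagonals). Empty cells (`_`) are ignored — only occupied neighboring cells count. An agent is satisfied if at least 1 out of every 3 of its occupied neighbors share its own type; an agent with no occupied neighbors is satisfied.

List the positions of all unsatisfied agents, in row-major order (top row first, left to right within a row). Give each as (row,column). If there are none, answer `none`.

(1,2), (1,3), (2,2)

Row 0: (0,0)S 1/1 ✓
Row 1: (1,0)S 1/1 ✓ · (1,2)N 0/2 ✗ · (1,3)S 0/3 ✗ · (1,4)N 1/2 ✓
Row 2: (2,1)N 1/2 ✓ · (2,2)S 0/4 ✗ · (2,3)N 2/4 ✓ · (2,4)N 2/2 ✓
Row 3: (3,1)N 2/2 ✓ · (3,2)N 2/3 ✓ · (3,3)N 2/2 ✓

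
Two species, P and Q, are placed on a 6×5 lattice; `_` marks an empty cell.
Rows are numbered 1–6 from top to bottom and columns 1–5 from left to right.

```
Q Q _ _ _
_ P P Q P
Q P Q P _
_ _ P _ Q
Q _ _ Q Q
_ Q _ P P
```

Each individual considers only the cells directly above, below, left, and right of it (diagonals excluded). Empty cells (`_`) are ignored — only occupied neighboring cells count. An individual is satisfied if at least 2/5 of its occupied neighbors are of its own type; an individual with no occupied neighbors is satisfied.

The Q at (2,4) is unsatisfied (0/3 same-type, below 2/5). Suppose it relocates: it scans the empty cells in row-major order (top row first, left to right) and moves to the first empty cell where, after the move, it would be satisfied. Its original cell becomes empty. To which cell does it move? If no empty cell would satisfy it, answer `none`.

(1,3)

Vacating (2,4). Empty cells in order:
  (1,3): 1/2 same-type → satisfied — stop here.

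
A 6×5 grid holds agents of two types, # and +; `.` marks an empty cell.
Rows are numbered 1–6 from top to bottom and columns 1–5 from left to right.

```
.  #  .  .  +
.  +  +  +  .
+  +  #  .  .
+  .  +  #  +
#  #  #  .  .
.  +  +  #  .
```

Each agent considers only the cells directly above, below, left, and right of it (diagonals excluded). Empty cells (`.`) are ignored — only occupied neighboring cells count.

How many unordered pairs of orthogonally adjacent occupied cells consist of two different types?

Scan each occupied cell's neighbors to the right and below so each pair is counted once.
Row 1: #(1,2)–+(2,2)≠  → 1/1 unlike.
Row 2: +(2,2)–+(2,3)= +(2,2)–+(3,2)= +(2,3)–+(2,4)= +(2,3)–#(3,3)≠  → 1/4 unlike.
Row 3: +(3,1)–+(3,2)= +(3,1)–+(4,1)= +(3,2)–#(3,3)≠ #(3,3)–+(4,3)≠  → 2/4 unlike.
Row 4: +(4,1)–#(5,1)≠ +(4,3)–#(4,4)≠ +(4,3)–#(5,3)≠ #(4,4)–+(4,5)≠  → 4/4 unlike.
Row 5: #(5,1)–#(5,2)= #(5,2)–#(5,3)= #(5,2)–+(6,2)≠ #(5,3)–+(6,3)≠  → 2/4 unlike.
Row 6: +(6,2)–+(6,3)= +(6,3)–#(6,4)≠  → 1/2 unlike.
Total adjacent occupied pairs: 19; unlike-type pairs: 11.

11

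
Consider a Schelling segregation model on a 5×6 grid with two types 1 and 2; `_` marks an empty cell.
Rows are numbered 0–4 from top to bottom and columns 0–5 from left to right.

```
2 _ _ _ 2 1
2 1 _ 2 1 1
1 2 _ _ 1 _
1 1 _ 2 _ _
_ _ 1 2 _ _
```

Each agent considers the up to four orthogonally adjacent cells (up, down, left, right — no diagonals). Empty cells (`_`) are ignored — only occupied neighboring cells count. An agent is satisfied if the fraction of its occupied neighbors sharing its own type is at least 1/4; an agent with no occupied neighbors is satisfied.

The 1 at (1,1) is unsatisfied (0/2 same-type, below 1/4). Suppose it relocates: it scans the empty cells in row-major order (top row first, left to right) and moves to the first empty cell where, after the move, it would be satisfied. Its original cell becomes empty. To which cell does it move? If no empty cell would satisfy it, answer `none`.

(0,2)

Vacating (1,1). Empty cells in order:
  (0,1): 0/1 same-type → still unsatisfied.
  (0,2): 0/0 same-type → satisfied — stop here.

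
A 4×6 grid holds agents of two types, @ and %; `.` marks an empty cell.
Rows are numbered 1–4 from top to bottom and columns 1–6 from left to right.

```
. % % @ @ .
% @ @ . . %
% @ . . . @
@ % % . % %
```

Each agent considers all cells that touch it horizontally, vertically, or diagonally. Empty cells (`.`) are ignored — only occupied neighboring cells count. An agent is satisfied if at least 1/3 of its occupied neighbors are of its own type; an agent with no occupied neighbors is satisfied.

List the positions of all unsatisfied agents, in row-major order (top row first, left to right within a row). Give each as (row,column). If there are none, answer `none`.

(1,3), (2,6), (3,6)

Row 1: (1,2)% 2/4 satisfied · (1,3)% 1/4 not · (1,4)@ 2/3 satisfied · (1,5)@ 1/2 satisfied
Row 2: (2,1)% 2/4 satisfied · (2,2)@ 2/6 satisfied · (2,3)@ 3/5 satisfied · (2,6)% 0/2 not
Row 3: (3,1)% 2/5 satisfied · (3,2)@ 3/7 satisfied · (3,6)@ 0/3 not
Row 4: (4,1)@ 1/3 satisfied · (4,2)% 2/4 satisfied · (4,3)% 1/2 satisfied · (4,5)% 1/2 satisfied · (4,6)% 1/2 satisfied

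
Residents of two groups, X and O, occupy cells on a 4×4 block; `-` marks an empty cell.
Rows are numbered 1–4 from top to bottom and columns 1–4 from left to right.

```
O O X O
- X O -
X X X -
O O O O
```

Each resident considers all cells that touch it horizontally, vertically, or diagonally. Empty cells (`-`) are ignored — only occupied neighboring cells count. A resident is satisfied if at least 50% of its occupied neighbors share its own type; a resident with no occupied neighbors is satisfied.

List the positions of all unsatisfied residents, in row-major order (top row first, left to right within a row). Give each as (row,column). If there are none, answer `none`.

(1,3), (2,3), (3,2), (3,3), (4,1), (4,2)

(1,1)O 1/2 satisfied
(1,2)O 2/4 satisfied
(1,3)X 1/4 not
(1,4)O 1/2 satisfied
(2,2)X 4/7 satisfied
(2,3)O 2/6 not
(3,1)X 2/4 satisfied
(3,2)X 3/7 not
(3,3)X 2/6 not
(4,1)O 1/3 not
(4,2)O 2/5 not
(4,3)O 2/4 satisfied
(4,4)O 1/2 satisfied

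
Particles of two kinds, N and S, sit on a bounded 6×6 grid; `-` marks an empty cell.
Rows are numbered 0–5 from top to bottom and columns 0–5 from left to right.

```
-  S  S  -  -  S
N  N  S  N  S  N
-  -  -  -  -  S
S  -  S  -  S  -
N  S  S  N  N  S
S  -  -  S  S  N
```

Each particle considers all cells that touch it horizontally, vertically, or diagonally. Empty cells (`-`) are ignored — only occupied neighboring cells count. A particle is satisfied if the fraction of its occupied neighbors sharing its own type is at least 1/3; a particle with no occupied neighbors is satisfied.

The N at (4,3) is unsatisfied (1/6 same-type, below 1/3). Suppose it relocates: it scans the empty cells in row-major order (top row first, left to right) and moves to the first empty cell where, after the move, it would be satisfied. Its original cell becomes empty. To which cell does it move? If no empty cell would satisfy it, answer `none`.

(0,0)

Vacating (4,3). Empty cells in order:
  (0,0): 2/3 same-type → satisfied — stop here.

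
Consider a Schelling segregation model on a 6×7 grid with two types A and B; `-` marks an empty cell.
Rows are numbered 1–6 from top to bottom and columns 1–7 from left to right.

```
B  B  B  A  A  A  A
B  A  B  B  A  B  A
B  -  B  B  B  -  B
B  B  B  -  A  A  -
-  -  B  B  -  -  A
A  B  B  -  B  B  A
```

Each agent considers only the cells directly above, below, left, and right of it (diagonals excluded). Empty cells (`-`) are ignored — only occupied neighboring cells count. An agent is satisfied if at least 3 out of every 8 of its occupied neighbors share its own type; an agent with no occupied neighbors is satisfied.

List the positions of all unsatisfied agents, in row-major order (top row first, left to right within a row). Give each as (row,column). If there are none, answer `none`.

(1,4), (2,2), (2,5), (2,6), (2,7), (3,5), (3,7), (6,1)

Row 1: (1,1)B 2/2 satisfied · (1,2)B 2/3 satisfied · (1,3)B 2/3 satisfied · (1,4)A 1/3 not · (1,5)A 3/3 satisfied · (1,6)A 2/3 satisfied · (1,7)A 2/2 satisfied
Row 2: (2,1)B 2/3 satisfied · (2,2)A 0/3 not · (2,3)B 3/4 satisfied · (2,4)B 2/4 satisfied · (2,5)A 1/4 not · (2,6)B 0/3 not · (2,7)A 1/3 not
Row 3: (3,1)B 2/2 satisfied · (3,3)B 3/3 satisfied · (3,4)B 3/3 satisfied · (3,5)B 1/3 not · (3,7)B 0/1 not
Row 4: (4,1)B 2/2 satisfied · (4,2)B 2/2 satisfied · (4,3)B 3/3 satisfied · (4,5)A 1/2 satisfied · (4,6)A 1/1 satisfied
Row 5: (5,3)B 3/3 satisfied · (5,4)B 1/1 satisfied · (5,7)A 1/1 satisfied
Row 6: (6,1)A 0/1 not · (6,2)B 1/2 satisfied · (6,3)B 2/2 satisfied · (6,5)B 1/1 satisfied · (6,6)B 1/2 satisfied · (6,7)A 1/2 satisfied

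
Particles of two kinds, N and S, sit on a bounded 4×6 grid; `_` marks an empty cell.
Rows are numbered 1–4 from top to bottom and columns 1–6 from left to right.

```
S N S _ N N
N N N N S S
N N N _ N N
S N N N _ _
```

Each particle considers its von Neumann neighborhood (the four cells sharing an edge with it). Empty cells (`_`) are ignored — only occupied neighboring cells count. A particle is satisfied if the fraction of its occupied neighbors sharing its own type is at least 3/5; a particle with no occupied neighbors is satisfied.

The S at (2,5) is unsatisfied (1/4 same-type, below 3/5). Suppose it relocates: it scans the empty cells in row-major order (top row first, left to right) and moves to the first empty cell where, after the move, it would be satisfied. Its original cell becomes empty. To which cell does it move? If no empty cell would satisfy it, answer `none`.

none

Vacating (2,5). Empty cells in order:
  (1,4): 1/3 same-type → still unsatisfied.
  (3,4): 0/4 same-type → still unsatisfied.
  (4,5): 0/2 same-type → still unsatisfied.
  (4,6): 0/1 same-type → still unsatisfied.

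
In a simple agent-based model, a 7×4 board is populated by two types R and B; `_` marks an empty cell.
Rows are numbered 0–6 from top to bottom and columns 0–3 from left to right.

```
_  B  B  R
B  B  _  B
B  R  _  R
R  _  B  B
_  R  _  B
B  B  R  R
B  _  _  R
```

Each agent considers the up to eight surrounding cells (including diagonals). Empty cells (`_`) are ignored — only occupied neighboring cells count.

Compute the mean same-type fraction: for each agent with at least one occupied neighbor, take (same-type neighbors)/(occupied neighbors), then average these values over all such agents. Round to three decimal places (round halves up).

0.570

Row 0: (0,1)B 3/3 · (0,2)B 3/4 · (0,3)R 0/2
Row 1: (1,0)B 3/4 · (1,1)B 4/5 · (1,3)B 1/3
Row 2: (2,0)B 2/4 · (2,1)R 1/5 · (2,3)R 0/3
Row 3: (3,0)R 2/3 · (3,2)B 2/5 · (3,3)B 2/3
Row 4: (4,1)R 2/5 · (4,3)B 2/4
Row 5: (5,0)B 2/3 · (5,1)B 2/4 · (5,2)R 3/5 · (5,3)R 2/3
Row 6: (6,0)B 2/2 · (6,3)R 2/2
Sum over 20 agents: 3/3 + 3/4 + 0/2 + 3/4 + 4/5 + 1/3 + 2/4 + 1/5 + 0/3 + 2/3 + 2/5 + 2/3 + 2/5 + 2/4 + 2/3 + 2/4 + 3/5 + 2/3 + 2/2 + 2/2 = 57/5; mean = 57/5 ÷ 20 = 57/100 = 0.57 → 0.570.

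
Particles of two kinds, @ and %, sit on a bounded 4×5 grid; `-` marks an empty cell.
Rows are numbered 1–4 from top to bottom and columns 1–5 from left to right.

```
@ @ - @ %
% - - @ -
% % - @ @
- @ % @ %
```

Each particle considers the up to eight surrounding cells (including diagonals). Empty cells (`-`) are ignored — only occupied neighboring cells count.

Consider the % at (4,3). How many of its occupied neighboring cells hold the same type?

1

Occupied neighbors of (4,3): (3,2)=%, (3,4)=@, (4,2)=@, (4,4)=@.
Same type (%): 1 of 4.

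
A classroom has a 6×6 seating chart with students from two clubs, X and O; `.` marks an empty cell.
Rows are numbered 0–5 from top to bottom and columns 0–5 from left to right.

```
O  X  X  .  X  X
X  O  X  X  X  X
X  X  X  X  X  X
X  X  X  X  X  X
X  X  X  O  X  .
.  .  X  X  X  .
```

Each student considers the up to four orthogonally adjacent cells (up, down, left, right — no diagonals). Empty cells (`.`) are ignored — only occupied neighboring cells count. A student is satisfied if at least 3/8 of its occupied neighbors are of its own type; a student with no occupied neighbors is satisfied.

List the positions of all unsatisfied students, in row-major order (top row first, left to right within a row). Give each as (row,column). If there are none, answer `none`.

(0,0)O 0/2 ✗
(0,1)X 1/3 ✗
(0,2)X 2/2 ✓
(0,4)X 2/2 ✓
(0,5)X 2/2 ✓
(1,0)X 1/3 ✗
(1,1)O 0/4 ✗
(1,2)X 3/4 ✓
(1,3)X 3/3 ✓
(1,4)X 4/4 ✓
(1,5)X 3/3 ✓
(2,0)X 3/3 ✓
(2,1)X 3/4 ✓
(2,2)X 4/4 ✓
(2,3)X 4/4 ✓
(2,4)X 4/4 ✓
(2,5)X 3/3 ✓
(3,0)X 3/3 ✓
(3,1)X 4/4 ✓
(3,2)X 4/4 ✓
(3,3)X 3/4 ✓
(3,4)X 4/4 ✓
(3,5)X 2/2 ✓
(4,0)X 2/2 ✓
(4,1)X 3/3 ✓
(4,2)X 3/4 ✓
(4,3)O 0/4 ✗
(4,4)X 2/3 ✓
(5,2)X 2/2 ✓
(5,3)X 2/3 ✓
(5,4)X 2/2 ✓

(0,0), (0,1), (1,0), (1,1), (4,3)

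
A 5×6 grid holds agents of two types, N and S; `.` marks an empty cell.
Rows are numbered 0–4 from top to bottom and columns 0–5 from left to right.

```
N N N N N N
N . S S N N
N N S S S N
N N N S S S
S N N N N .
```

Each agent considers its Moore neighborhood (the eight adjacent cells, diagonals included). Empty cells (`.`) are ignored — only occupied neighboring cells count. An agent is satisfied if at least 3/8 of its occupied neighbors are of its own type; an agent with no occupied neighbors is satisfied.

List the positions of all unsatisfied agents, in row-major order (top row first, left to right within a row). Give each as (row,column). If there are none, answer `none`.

Row 0: (0,0)N 2/2 ok · (0,1)N 3/4 ok · (0,2)N 2/4 ok · (0,3)N 3/5 ok · (0,4)N 4/5 ok · (0,5)N 3/3 ok
Row 1: (1,0)N 4/4 ok · (1,2)S 3/7 ok · (1,3)S 4/8 ok · (1,4)N 5/8 ok · (1,5)N 4/5 ok
Row 2: (2,0)N 4/4 ok · (2,1)N 5/7 ok · (2,2)S 4/7 ok · (2,3)S 6/8 ok · (2,4)S 5/8 ok · (2,5)N 2/5 ok
Row 3: (3,0)N 4/5 ok · (3,1)N 6/8 ok · (3,2)N 5/8 ok · (3,3)S 4/8 ok · (3,4)S 4/7 ok · (3,5)S 2/4 ok
Row 4: (4,0)S 0/3 unhappy · (4,1)N 4/5 ok · (4,2)N 4/5 ok · (4,3)N 3/5 ok · (4,4)N 1/4 unhappy

(4,0), (4,4)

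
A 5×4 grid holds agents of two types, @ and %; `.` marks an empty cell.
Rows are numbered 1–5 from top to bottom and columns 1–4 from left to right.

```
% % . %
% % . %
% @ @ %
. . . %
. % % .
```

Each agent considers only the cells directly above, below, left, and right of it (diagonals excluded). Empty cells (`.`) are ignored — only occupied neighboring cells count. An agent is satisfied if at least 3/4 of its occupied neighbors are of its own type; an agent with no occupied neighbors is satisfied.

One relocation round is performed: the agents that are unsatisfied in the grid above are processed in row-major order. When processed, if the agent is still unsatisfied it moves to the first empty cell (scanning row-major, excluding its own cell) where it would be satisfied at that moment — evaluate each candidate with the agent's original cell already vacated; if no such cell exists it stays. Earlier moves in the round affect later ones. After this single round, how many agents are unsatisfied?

Initially unsatisfied (in order): (2,2), (3,1), (3,2), (3,3), (3,4).
  (2,2) → (1,3).
  (3,1) → (4,1).
  (3,2): now satisfied by earlier moves; stays.
  (3,3): no empty cell satisfies it; stays.
  (3,4) → (5,1).
Resulting grid:
% % % %
% . . %
. @ @ .
% . . %
% % % .
All satisfied now.

0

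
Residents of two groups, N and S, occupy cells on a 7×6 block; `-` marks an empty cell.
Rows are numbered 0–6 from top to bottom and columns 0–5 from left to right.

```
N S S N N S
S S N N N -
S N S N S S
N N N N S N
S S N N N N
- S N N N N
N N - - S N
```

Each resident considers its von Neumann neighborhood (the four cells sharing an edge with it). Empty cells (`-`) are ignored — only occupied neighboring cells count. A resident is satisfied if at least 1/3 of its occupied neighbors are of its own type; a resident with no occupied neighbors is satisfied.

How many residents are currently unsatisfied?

7

(0,0)N 0/2 ✗
(0,1)S 2/3 ✓
(0,2)S 1/3 ✓
(0,3)N 2/3 ✓
(0,4)N 2/3 ✓
(0,5)S 0/1 ✗
(1,0)S 2/3 ✓
(1,1)S 2/4 ✓
(1,2)N 1/4 ✗
(1,3)N 4/4 ✓
(1,4)N 2/3 ✓
(2,0)S 1/3 ✓
(2,1)N 1/4 ✗
(2,2)S 0/4 ✗
(2,3)N 2/4 ✓
(2,4)S 2/4 ✓
(2,5)S 1/2 ✓
(3,0)N 1/3 ✓
(3,1)N 3/4 ✓
(3,2)N 3/4 ✓
(3,3)N 3/4 ✓
(3,4)S 1/4 ✗
(3,5)N 1/3 ✓
(4,0)S 1/2 ✓
(4,1)S 2/4 ✓
(4,2)N 3/4 ✓
(4,3)N 4/4 ✓
(4,4)N 3/4 ✓
(4,5)N 3/3 ✓
(5,1)S 1/3 ✓
(5,2)N 2/3 ✓
(5,3)N 3/3 ✓
(5,4)N 3/4 ✓
(5,5)N 3/3 ✓
(6,0)N 1/1 ✓
(6,1)N 1/2 ✓
(6,4)S 0/2 ✗
(6,5)N 1/2 ✓
Unsatisfied: (0,0), (0,5), (1,2), (2,1), (2,2), (3,4), (6,4) — 7 in total.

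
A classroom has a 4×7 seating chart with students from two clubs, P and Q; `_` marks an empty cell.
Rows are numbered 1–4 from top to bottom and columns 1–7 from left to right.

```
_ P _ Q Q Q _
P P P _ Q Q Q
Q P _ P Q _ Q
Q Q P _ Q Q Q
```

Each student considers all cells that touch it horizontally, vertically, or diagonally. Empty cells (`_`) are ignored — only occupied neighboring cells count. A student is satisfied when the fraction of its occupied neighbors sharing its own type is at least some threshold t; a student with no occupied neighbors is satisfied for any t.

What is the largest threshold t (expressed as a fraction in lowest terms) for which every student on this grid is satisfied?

(1,2)P 3/3
(1,4)Q 2/3
(1,5)Q 4/4
(1,6)Q 4/4
(2,1)P 3/4
(2,2)P 4/5
(2,3)P 4/5
(2,5)Q 5/6
(2,6)Q 6/6
(2,7)Q 3/3
(3,1)Q 2/5
(3,2)P 4/7
(3,4)P 2/5
(3,5)Q 4/5
(3,7)Q 4/4
(4,1)Q 2/3
(4,2)Q 2/4
(4,3)P 2/3
(4,5)Q 2/3
(4,6)Q 4/4
(4,7)Q 2/2
The smallest same-type fraction is 2/5 at (3,1), which reduces to 2/5. Any threshold above that leaves this student unsatisfied.

2/5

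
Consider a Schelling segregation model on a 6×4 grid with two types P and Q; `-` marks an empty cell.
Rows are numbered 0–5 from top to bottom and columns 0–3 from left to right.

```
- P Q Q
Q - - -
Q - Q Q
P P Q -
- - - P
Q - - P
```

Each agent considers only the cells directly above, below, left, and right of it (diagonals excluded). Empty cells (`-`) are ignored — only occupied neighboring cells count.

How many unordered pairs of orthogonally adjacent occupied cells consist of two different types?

3

Scan each occupied cell's neighbors to the right and below so each pair is counted once.
From row 0: 1 unlike of 2 pairs (running 1/2).
From row 1: 0 unlike of 1 pairs (running 1/3).
From row 2: 1 unlike of 3 pairs (running 2/6).
From row 3: 1 unlike of 2 pairs (running 3/8).
From row 4: 0 unlike of 1 pairs (running 3/9).
Total adjacent occupied pairs: 9; unlike-type pairs: 3.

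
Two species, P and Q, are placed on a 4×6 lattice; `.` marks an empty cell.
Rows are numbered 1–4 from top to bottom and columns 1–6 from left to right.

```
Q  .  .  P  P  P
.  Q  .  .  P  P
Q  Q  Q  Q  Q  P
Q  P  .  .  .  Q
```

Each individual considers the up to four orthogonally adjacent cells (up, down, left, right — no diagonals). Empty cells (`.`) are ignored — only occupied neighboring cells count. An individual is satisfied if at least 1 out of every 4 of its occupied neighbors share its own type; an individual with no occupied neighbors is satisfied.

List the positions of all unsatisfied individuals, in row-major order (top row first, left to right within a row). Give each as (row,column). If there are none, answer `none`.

(4,2), (4,6)

(1,1)Q 0/0 ok
(1,4)P 1/1 ok
(1,5)P 3/3 ok
(1,6)P 2/2 ok
(2,2)Q 1/1 ok
(2,5)P 2/3 ok
(2,6)P 3/3 ok
(3,1)Q 2/2 ok
(3,2)Q 3/4 ok
(3,3)Q 2/2 ok
(3,4)Q 2/2 ok
(3,5)Q 1/3 ok
(3,6)P 1/3 ok
(4,1)Q 1/2 ok
(4,2)P 0/2 unhappy
(4,6)Q 0/1 unhappy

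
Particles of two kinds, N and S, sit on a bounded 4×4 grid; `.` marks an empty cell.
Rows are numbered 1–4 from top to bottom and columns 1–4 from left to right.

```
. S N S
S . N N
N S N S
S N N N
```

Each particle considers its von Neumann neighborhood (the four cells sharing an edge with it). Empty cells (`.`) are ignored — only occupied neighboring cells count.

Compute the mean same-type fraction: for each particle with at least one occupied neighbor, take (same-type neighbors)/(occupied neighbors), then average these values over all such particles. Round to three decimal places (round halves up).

0.286

Row 1: (1,2)S 0/1 · (1,3)N 1/3 · (1,4)S 0/2
Row 2: (2,1)S 0/1 · (2,3)N 3/3 · (2,4)N 1/3
Row 3: (3,1)N 0/3 · (3,2)S 0/3 · (3,3)N 2/4 · (3,4)S 0/3
Row 4: (4,1)S 0/2 · (4,2)N 1/3 · (4,3)N 3/3 · (4,4)N 1/2
Sum over 14 particles: 0/1 + 1/3 + 0/2 + 0/1 + 3/3 + 1/3 + 0/3 + 0/3 + 2/4 + 0/3 + 0/2 + 1/3 + 3/3 + 1/2 = 4; mean = 4 ÷ 14 = 2/7 = 0.285714… → 0.286.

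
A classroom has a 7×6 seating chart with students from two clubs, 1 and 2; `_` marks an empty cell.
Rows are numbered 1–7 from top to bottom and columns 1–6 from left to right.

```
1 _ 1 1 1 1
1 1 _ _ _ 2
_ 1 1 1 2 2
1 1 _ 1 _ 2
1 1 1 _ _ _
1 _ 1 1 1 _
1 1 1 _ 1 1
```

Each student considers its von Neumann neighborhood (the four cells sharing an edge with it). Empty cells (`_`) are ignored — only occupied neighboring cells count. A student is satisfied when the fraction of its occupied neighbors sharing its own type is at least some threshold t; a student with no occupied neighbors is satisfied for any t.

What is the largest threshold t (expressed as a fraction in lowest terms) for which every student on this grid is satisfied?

Row 1: (1,1)1 1/1 · (1,3)1 1/1 · (1,4)1 2/2 · (1,5)1 2/2 · (1,6)1 1/2
Row 2: (2,1)1 2/2 · (2,2)1 2/2 · (2,6)2 1/2
Row 3: (3,2)1 3/3 · (3,3)1 2/2 · (3,4)1 2/3 · (3,5)2 1/2 · (3,6)2 3/3
Row 4: (4,1)1 2/2 · (4,2)1 3/3 · (4,4)1 1/1 · (4,6)2 1/1
Row 5: (5,1)1 3/3 · (5,2)1 3/3 · (5,3)1 2/2
Row 6: (6,1)1 2/2 · (6,3)1 3/3 · (6,4)1 2/2 · (6,5)1 2/2
Row 7: (7,1)1 2/2 · (7,2)1 2/2 · (7,3)1 2/2 · (7,5)1 2/2 · (7,6)1 1/1
The smallest same-type fraction is 1/2 at (1,6), which reduces to 1/2. Any threshold above that leaves this student unsatisfied.

1/2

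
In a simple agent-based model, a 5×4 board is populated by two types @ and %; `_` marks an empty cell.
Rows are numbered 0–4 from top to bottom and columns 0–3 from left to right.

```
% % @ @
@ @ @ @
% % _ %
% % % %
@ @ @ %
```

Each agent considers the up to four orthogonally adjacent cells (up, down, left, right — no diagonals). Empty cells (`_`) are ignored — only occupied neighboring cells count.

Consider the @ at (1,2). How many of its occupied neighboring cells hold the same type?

Occupied neighbors of (1,2): (0,2)=@, (1,1)=@, (1,3)=@.
Same type (@): 3 of 3.

3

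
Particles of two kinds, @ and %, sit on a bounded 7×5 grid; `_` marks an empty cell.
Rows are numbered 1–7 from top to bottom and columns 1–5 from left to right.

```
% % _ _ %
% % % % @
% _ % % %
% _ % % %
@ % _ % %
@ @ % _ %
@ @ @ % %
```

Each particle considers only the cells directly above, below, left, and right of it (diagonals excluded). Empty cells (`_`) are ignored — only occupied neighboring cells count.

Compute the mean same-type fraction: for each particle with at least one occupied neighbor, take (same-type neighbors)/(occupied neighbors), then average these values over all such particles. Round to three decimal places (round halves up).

0.741

Row 1: (1,1)% 2/2 · (1,2)% 2/2 · (1,5)% 0/1
Row 2: (2,1)% 3/3 · (2,2)% 3/3 · (2,3)% 3/3 · (2,4)% 2/3 · (2,5)@ 0/3
Row 3: (3,1)% 2/2 · (3,3)% 3/3 · (3,4)% 4/4 · (3,5)% 2/3
Row 4: (4,1)% 1/2 · (4,3)% 2/2 · (4,4)% 4/4 · (4,5)% 3/3
Row 5: (5,1)@ 1/3 · (5,2)% 0/2 · (5,4)% 2/2 · (5,5)% 3/3
Row 6: (6,1)@ 3/3 · (6,2)@ 2/4 · (6,3)% 0/2 · (6,5)% 2/2
Row 7: (7,1)@ 2/2 · (7,2)@ 3/3 · (7,3)@ 1/3 · (7,4)% 1/2 · (7,5)% 2/2
Sum over 29 particles: 2/2 + 2/2 + 0/1 + 3/3 + 3/3 + 3/3 + 2/3 + 0/3 + 2/2 + 3/3 + 4/4 + 2/3 + 1/2 + 2/2 + 4/4 + 3/3 + 1/3 + 0/2 + 2/2 + 3/3 + 3/3 + 2/4 + 0/2 + 2/2 + 2/2 + 3/3 + 1/3 + 1/2 + 2/2 = 43/2; mean = 43/2 ÷ 29 = 43/58 = 0.741379… → 0.741.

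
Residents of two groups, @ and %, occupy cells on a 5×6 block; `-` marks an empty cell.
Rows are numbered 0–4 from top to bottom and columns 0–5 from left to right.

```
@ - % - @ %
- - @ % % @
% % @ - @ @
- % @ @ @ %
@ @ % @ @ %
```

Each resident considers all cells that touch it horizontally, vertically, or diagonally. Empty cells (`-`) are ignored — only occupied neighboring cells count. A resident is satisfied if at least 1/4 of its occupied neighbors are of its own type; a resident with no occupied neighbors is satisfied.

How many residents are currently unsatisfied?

(0,0)@ 0/0 ✓
(0,2)% 1/2 ✓
(0,4)@ 1/4 ✓
(0,5)% 1/3 ✓
(1,2)@ 1/4 ✓
(1,3)% 2/6 ✓
(1,4)% 2/6 ✓
(1,5)@ 3/5 ✓
(2,0)% 2/2 ✓
(2,1)% 2/5 ✓
(2,2)@ 3/6 ✓
(2,4)@ 4/7 ✓
(2,5)@ 3/5 ✓
(3,1)% 3/7 ✓
(3,2)@ 4/7 ✓
(3,3)@ 6/7 ✓
(3,4)@ 5/7 ✓
(3,5)% 1/5 ✗
(4,0)@ 1/2 ✓
(4,1)@ 2/4 ✓
(4,2)% 1/5 ✗
(4,3)@ 4/5 ✓
(4,4)@ 3/5 ✓
(4,5)% 1/3 ✓
Unsatisfied: (3,5), (4,2) — 2 in total.

2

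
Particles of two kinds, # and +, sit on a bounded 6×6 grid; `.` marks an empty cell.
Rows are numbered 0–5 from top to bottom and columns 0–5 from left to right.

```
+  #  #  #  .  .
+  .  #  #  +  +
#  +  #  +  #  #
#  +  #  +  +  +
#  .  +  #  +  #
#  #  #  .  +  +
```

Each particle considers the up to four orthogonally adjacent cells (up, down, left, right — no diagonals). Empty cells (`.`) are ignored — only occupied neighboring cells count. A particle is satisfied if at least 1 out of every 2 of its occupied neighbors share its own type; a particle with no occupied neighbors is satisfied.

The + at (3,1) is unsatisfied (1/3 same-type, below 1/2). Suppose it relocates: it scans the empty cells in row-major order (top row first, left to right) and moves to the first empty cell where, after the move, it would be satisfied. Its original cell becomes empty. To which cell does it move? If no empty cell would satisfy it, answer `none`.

(0,4)

Vacating (3,1). Empty cells in order:
  (0,4): 1/2 same-type → satisfied — stop here.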